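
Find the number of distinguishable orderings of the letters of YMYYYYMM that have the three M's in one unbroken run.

Treat the 3 copies of M as a single block. The multiset to arrange is then {MMM, Y, Y, Y, Y, Y}, 6 items in all.
That gives (6)!/(5!) = 6 arrangements.

6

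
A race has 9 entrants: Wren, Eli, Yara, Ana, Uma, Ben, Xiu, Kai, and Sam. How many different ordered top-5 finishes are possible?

15120

There are 9 choices for 1st place, 8 for 2nd, and so on down to 5 for position 5.
That gives 9 × 8 × 7 × 6 × 5 = 15120.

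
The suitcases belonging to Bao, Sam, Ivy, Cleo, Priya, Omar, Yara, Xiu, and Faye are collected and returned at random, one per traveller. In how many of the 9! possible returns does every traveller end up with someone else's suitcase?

Count assignments avoiding every fixed point. For any j of the 9 travellers fixed to their own suitcase, the other 9−j can be arranged in (9−j)! ways.
By inclusion–exclusion this is Σ_{j=0}^{9} (−1)^j C(9,j)·(9−j)!.
Computing: 362880 − 362880 + 181440 − 60480 + 15120 − 3024 + 504 − 72 + 9 − 1 = 133496.

133496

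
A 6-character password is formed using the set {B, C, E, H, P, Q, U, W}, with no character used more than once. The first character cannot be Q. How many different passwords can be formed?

17640

The first character has 8−1 = 7 choices (anything except Q).
The remaining 5 characters are filled from the other 7 symbols without repetition: 7 × 6 × 5 × 4 × 3 = 2520.
Total: 7 × 2520 = 17640.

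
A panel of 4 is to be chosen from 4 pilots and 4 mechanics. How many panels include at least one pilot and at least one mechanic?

Unrestricted: C(8,4) = 70 ways to pick any 4 of the 8.
Subtract selections that omit an entire group: no pilots → C(4,4) = 1; no mechanics → C(4,4) = 1.
Both groups omitted at once is impossible, so 70 − 2 = 68.

68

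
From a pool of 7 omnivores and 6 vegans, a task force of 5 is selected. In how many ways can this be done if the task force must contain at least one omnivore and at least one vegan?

Unrestricted: C(13,5) = 1287 ways to pick any 5 of the 13.
Selections missing a whole group: no omnivores → C(6,5) = 6; no vegans → C(7,5) = 21.
Both groups omitted at once is impossible, so 1287 − 27 = 1260.

1260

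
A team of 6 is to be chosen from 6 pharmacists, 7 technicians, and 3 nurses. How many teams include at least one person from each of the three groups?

Total 6-person selections from all 16: C(16,6) = 8008.
Subtract selections that omit an entire group: no pharmacists → C(10,6) = 210; no technicians → C(9,6) = 84; no nurses → C(13,6) = 1716.
Add back selections omitting two groups (i.e. drawn from a single group): C(6,6) + C(7,6) + C(3,6) = 8.
By inclusion–exclusion: 8008 − 2010 + 8 = 6006.

6006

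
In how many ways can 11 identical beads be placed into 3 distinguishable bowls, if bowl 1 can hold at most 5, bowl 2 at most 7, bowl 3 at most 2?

9

By stars and bars, unrestricted non-negative solutions to x_1+…+x_3 = 11 number C(11+2,2) = 78.
Subtract solutions that violate a single cap (substitute x_i' = x_i − (cap_i+1)): x_1 ≥ 6 gives C(7,2) = 21; x_2 ≥ 8 gives C(5,2) = 10; x_3 ≥ 3 gives C(10,2) = 45. Together 76.
Add back pairs where two caps are both exceeded: 0 + 6 + 1 = 7.
By inclusion–exclusion the count is 78 − 76 + 7 = 9.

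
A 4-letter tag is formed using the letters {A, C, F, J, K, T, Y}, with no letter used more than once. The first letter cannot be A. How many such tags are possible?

The first letter has 7−1 = 6 choices (anything except A).
The remaining 3 letters are filled from the other 6 symbols without repetition: 6 × 5 × 4 = 120.
Total: 6 × 120 = 720.

720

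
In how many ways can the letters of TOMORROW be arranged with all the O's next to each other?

Treat the 3 copies of O as a single block. The multiset to arrange is then {OOO, M, R, R, T, W}, 6 items in all.
That gives (6)!/(2!) = 360 arrangements.

360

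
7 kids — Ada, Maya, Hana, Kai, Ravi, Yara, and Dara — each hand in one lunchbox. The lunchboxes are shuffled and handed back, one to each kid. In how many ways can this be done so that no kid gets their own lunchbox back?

Count assignments avoiding every fixed point. For any j of the 7 kids fixed to their own lunchbox, the other 7−j can be arranged in (7−j)! ways.
By inclusion–exclusion this is Σ_{j=0}^{7} (−1)^j C(7,j)·(7−j)!.
Computing: 5040 − 5040 + 2520 − 840 + 210 − 42 + 7 − 1 = 1854.

1854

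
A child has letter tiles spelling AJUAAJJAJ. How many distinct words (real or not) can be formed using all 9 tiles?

Letter multiplicities in AJUAAJJAJ: A×4, J×4, U×1.
The number of distinct arrangements is 9!/(4!·4!) = 362880/576 = 630.

630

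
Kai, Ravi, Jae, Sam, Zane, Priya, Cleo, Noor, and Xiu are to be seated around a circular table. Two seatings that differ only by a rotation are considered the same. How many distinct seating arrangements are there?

Seat Kai anywhere (absorbing the rotational symmetry), then permute the other 8: (8)! = 40320.

40320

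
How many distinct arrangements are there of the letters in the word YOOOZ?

YOOOZ has 5 letters with O appearing 3 times.
So there are 5! / (3!) = 20 distinguishable arrangements.

20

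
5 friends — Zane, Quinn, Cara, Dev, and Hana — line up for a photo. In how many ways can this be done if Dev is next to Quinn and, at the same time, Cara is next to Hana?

Treat {Dev,Quinn} as one block (2 orders) and {Cara,Hana} as another (2 orders).
That leaves 3 units to arrange: 2 × 2 × 3! = 4 × 6 = 24.

24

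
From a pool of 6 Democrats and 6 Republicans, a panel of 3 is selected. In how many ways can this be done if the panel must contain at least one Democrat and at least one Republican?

Unrestricted: C(12,3) = 220 ways to pick any 3 of the 12.
Selections missing a whole group: no Democrats → C(6,3) = 20; no Republicans → C(6,3) = 20.
Both groups omitted at once is impossible, so 220 − 40 = 180.

180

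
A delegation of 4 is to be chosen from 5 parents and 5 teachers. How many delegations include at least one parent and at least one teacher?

Total 4-person selections from all 10: C(10,4) = 210.
Selections missing a whole group: no parents → C(5,4) = 5; no teachers → C(5,4) = 5.
Both groups omitted at once is impossible, so 210 − 10 = 200.

200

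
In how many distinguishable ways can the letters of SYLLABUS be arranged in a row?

10080

Letter multiplicities in SYLLABUS: A×1, B×1, L×2, S×2, U×1, Y×1.
The number of distinct arrangements is 8!/(2!·2!) = 40320/4 = 10080.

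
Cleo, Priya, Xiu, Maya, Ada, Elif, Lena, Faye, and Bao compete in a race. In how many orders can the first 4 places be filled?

3024

This is an ordered selection of 4 from 9: P(9,4).
That gives 9 × 8 × 7 × 6 = 3024.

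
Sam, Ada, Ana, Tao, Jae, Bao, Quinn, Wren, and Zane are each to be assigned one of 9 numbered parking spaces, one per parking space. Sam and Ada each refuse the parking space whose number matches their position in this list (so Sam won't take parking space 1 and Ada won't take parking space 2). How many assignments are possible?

287280

Let Aᵢ (for i ∈ {1, 2}) be the placements that put person i in their forbidden parking space. Any j of these fix j positions, leaving (9−j)! ways to fill the rest, and there are C(2,j) ways to pick which j.
By inclusion–exclusion, the number of valid placements is Σ_{j=0}^{2} (−1)^j C(2,j)·(9−j)!.
Computing: 362880 − 80640 + 5040 = 287280.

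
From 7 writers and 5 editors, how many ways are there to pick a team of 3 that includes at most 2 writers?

Split by how many writers are chosen (0 through 2).
Sum: C(7,0)·C(5,3) + C(7,1)·C(5,2) + C(7,2)·C(5,1) = 10 + 70 + 105 = 185.

185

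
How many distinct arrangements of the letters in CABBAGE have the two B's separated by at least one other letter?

900

Total arrangements of CABBAGE: 7!/(2!·2!) = 1260.
Arrangements with the B's together: treat BB as one letter, giving (6)!/(2!) = 360.
Hence 1260 − 360 = 900.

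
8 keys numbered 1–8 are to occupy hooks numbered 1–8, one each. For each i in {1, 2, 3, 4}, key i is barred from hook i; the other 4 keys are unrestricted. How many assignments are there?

24024

Let Aᵢ (for 1 ≤ i ≤ 4) be the placements that put key i in its forbidden hook. Any j of these fix j positions, leaving (8−j)! ways to fill the rest, and there are C(4,j) ways to pick which j.
By inclusion–exclusion, the number of valid placements is Σ_{j=0}^{4} (−1)^j C(4,j)·(8−j)!.
Computing: 40320 − 20160 + 4320 − 480 + 24 = 24024.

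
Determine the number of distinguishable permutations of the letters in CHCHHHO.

105

Letter multiplicities in CHCHHHO: C×2, H×4, O×1.
The number of distinct arrangements is 7!/(4!·2!) = 5040/48 = 105.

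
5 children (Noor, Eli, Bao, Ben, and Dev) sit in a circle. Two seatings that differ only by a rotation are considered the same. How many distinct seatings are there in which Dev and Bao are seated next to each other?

Treat {Dev, Bao} as one unit (2 internal orders) and seat the resulting 4 units around the table: (3)! circular arrangements.
So 2 × (3)! = 2 × 6 = 12.

12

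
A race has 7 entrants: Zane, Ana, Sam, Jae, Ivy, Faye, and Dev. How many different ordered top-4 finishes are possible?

There are 7 choices for 1st place, 6 for 2nd, and so on down to 4 for position 4.
That gives 7 × 6 × 5 × 4 = 840.

840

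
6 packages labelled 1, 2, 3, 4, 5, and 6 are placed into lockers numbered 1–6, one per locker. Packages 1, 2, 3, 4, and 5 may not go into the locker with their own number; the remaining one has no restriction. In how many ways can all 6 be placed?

309

Let Aᵢ (for 1 ≤ i ≤ 5) be the placements that put package i in its forbidden locker. Any j of these fix j positions, leaving (6−j)! ways to fill the rest, and there are C(5,j) ways to pick which j.
By inclusion–exclusion, the number of valid placements is Σ_{j=0}^{5} (−1)^j C(5,j)·(6−j)!.
Computing: 720 − 600 + 240 − 60 + 10 − 1 = 309.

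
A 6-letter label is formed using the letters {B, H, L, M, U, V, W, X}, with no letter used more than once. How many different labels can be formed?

With no repetition, fill the 6 letters in order: 8 choices, then 7, down to 3.
8 × 7 × 6 × 5 × 4 × 3 = 20160.

20160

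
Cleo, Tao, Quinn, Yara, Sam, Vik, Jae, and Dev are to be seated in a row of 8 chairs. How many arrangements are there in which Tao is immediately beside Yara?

Place the 6 others and the Tao-Yara pair as 7 objects in a line; the pair has 2 internal arrangements.
So the count is 2·(7)! = 10080.

10080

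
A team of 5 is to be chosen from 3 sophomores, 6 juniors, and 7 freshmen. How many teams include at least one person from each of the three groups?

2730

With no constraint there are C(16,5) = 4368 possible selections.
Selections missing a whole group: no sophomores → C(13,5) = 1287; no juniors → C(10,5) = 252; no freshmen → C(9,5) = 126.
Add back selections omitting two groups (i.e. drawn from a single group): C(3,5) + C(6,5) + C(7,5) = 27.
By inclusion–exclusion: 4368 − 1665 + 27 = 2730.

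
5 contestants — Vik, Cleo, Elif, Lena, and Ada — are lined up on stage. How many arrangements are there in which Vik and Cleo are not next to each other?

There are 5! = 120 arrangements in all. If Vik and Cleo are adjacent, merging them into one block gives 2·(4)! = 48 arrangements.
So 120 − 48 = 72 arrangements keep them apart.

72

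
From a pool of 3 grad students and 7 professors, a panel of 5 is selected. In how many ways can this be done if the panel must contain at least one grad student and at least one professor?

With no constraint there are C(10,5) = 252 possible selections.
Selections missing a whole group: no grad students → C(7,5) = 21; no professors → C(3,5) = 0.
Both groups omitted at once is impossible, so 252 − 21 = 231.

231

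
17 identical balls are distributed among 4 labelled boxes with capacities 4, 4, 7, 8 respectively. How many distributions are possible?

76

By stars and bars, unrestricted non-negative solutions to x_1+…+x_4 = 17 number C(17+3,3) = 1140.
Subtract solutions that violate a single cap (substitute x_i' = x_i − (cap_i+1)): x_1 ≥ 5 gives C(15,3) = 455; x_2 ≥ 5 gives C(15,3) = 455; x_3 ≥ 8 gives C(12,3) = 220; x_4 ≥ 9 gives C(11,3) = 165. Together 1295.
Add back pairs where two caps are both exceeded: 120 + 35 + 20 + 35 + 20 + 1 = 231.
By inclusion–exclusion the count is 1140 − 1295 + 231 = 76.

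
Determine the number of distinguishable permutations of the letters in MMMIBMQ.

210

The 7 letters of MMMIBMQ have repeats: M appearing 4 times.
So there are 7! / (4!) = 210 distinguishable arrangements.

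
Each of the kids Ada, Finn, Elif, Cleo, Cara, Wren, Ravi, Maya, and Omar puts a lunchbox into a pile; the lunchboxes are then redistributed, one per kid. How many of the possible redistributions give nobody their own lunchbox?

133496

This is the derangement count D_9: permutations of 9 items with no fixed point.
By inclusion–exclusion this is Σ_{j=0}^{9} (−1)^j C(9,j)·(9−j)!.
Computing: 362880 − 362880 + 181440 − 60480 + 15120 − 3024 + 504 − 72 + 9 − 1 = 133496.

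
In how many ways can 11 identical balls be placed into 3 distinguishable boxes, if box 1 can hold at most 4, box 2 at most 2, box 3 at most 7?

By stars and bars, unrestricted non-negative solutions to x_1+…+x_3 = 11 number C(11+2,2) = 78.
Subtract solutions that violate a single cap (substitute x_i' = x_i − (cap_i+1)): x_1 ≥ 5 gives C(8,2) = 28; x_2 ≥ 3 gives C(10,2) = 45; x_3 ≥ 8 gives C(5,2) = 10. Together 83.
Add back pairs where two caps are both exceeded: 10 + 0 + 1 = 11.
By inclusion–exclusion the count is 78 − 83 + 11 = 6.

6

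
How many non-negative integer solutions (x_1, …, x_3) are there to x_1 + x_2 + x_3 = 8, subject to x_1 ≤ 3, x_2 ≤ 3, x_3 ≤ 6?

13

Without the upper bounds there are C(10,2) = 45 ways to split 8 among 3 variables.
Subtract solutions that violate a single cap (substitute x_i' = x_i − (cap_i+1)): x_1 ≥ 4 gives C(6,2) = 15; x_2 ≥ 4 gives C(6,2) = 15; x_3 ≥ 7 gives C(3,2) = 3. Together 33.
Add back pairs where two caps are both exceeded: 1 + 0 + 0 = 1.
By inclusion–exclusion the count is 45 − 33 + 1 = 13.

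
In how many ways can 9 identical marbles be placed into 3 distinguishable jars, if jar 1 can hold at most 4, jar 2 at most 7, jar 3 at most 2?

Without the upper bounds there are C(11,2) = 55 ways to split 9 among 3 jars.
Subtract solutions that violate a single cap (substitute x_i' = x_i − (cap_i+1)): x_1 ≥ 5 gives C(6,2) = 15; x_2 ≥ 8 gives C(3,2) = 3; x_3 ≥ 3 gives C(8,2) = 28. Together 46.
Add back pairs where two caps are both exceeded: 0 + 3 + 0 = 3.
By inclusion–exclusion the count is 55 − 46 + 3 = 12.

12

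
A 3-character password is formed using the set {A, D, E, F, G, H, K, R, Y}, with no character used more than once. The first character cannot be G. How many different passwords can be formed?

448

The first character has 9−1 = 8 choices (anything except G).
The remaining 2 characters are filled from the other 8 symbols without repetition: 8 × 7 = 56.
Total: 8 × 56 = 448.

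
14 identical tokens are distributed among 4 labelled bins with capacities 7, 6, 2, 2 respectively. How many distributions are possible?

Ignoring the caps, the number of non-negative solutions to x_1+…+x_4 = 14 is C(17,3) = 680.
Subtract solutions that violate a single cap (substitute x_i' = x_i − (cap_i+1)): x_1 ≥ 8 gives C(9,3) = 84; x_2 ≥ 7 gives C(10,3) = 120; x_3 ≥ 3 gives C(14,3) = 364; x_4 ≥ 3 gives C(14,3) = 364. Together 932.
Add back pairs where two caps are both exceeded: 0 + 20 + 20 + 35 + 35 + 165 = 275.
Subtract triples: 0 + 0 + 1 + 4 = 5.
By inclusion–exclusion the count is 680 − 932 + 275 − 5 = 18.

18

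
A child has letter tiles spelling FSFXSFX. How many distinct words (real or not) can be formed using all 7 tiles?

The 7 letters of FSFXSFX have repeats: F appearing 3 times, S appearing twice, and X appearing twice.
The number of distinct arrangements is 7!/(3!·2!·2!) = 5040/24 = 210.

210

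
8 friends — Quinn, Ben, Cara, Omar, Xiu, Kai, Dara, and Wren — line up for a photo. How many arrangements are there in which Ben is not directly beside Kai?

Of the 8! = 40320 arrangements, those with Ben and Kai adjacent number 2 × 7! = 10080 (treat the pair as a block with 2 internal orders).
Complementary counting: 40320 − 10080 = 30240.

30240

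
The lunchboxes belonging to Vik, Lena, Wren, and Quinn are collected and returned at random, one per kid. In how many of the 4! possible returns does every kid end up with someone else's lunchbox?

9

Count assignments avoiding every fixed point. For any j of the 4 kids fixed to their own lunchbox, the other 4−j can be arranged in (4−j)! ways.
By inclusion–exclusion this is Σ_{j=0}^{4} (−1)^j C(4,j)·(4−j)!.
Computing: 24 − 24 + 12 − 4 + 1 = 9.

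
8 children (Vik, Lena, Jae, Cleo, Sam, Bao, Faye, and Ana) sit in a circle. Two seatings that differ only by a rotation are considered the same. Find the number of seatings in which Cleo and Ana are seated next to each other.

1440

Glue Cleo and Ana into a block (2 internal orders). Seating 7 units around a circle gives (6)! arrangements.
So 2 × (6)! = 2 × 720 = 1440.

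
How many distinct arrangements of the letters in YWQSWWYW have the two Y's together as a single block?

Treat the 2 copies of Y as a single block. The multiset to arrange is then {YY, Q, S, W, W, W, W}, 7 items in all.
That gives (7)!/(4!) = 210 arrangements.

210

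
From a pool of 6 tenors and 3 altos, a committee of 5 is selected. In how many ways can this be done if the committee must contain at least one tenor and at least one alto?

120

Total 5-person selections from all 9: C(9,5) = 126.
Subtract selections that omit an entire group: no tenors → C(3,5) = 0; no altos → C(6,5) = 6.
Both groups omitted at once is impossible, so 126 − 6 = 120.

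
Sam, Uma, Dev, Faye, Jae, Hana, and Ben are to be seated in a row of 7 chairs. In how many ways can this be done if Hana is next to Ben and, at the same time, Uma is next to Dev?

Treat {Hana,Ben} as one block (2 orders) and {Uma,Dev} as another (2 orders).
That leaves 5 units to arrange: 2 × 2 × 5! = 4 × 120 = 480.

480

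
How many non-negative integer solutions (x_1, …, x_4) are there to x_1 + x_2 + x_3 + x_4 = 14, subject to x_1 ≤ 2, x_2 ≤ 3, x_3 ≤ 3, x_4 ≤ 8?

Ignoring the caps, the number of non-negative solutions to x_1+…+x_4 = 14 is C(17,3) = 680.
Subtract solutions that violate a single cap (substitute x_i' = x_i − (cap_i+1)): x_1 ≥ 3 gives C(14,3) = 364; x_2 ≥ 4 gives C(13,3) = 286; x_3 ≥ 4 gives C(13,3) = 286; x_4 ≥ 9 gives C(8,3) = 56. Together 992.
Add back pairs where two caps are both exceeded: 120 + 120 + 10 + 84 + 4 + 4 = 342.
Subtract triples: 20 + 0 + 0 + 0 = 20.
By inclusion–exclusion the count is 680 − 992 + 342 − 20 = 10.

10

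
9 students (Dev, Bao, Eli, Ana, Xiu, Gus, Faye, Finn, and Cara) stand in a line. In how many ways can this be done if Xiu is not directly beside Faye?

Of the 9! = 362880 arrangements, those with Xiu and Faye adjacent number 2 × 8! = 80640 (treat the pair as a block with 2 internal orders).
Complementary counting: 362880 − 80640 = 282240.

282240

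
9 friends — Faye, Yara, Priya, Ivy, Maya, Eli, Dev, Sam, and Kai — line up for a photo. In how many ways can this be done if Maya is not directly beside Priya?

282240

Of the 9! = 362880 arrangements, those with Maya and Priya adjacent number 2 × 8! = 80640 (treat the pair as a block with 2 internal orders).
So 362880 − 80640 = 282240 arrangements keep them apart.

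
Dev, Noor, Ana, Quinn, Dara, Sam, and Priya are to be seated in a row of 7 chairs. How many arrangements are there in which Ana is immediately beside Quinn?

1440

Glue Ana and Quinn into one block (2 internal orders), leaving 6 units to arrange in a row.
So the count is 2·(6)! = 1440.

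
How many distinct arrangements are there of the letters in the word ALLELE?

60

The 6 letters of ALLELE have repeats: E appearing twice and L appearing 3 times.
Dividing 6! = 720 by 3!·2! = 12 for the repeated letters gives 60.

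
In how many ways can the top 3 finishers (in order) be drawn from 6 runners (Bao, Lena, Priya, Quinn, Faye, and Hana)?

120

This is an ordered selection of 3 from 6: P(6,3).
That gives 6 × 5 × 4 = 120.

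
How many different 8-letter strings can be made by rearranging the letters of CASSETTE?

5040

The 8 letters of CASSETTE have repeats: E appearing twice, S appearing twice, and T appearing twice.
So there are 8! / (2!·2!·2!) = 5040 distinguishable arrangements.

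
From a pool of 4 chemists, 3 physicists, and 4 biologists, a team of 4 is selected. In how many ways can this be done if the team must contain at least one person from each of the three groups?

Unrestricted: C(11,4) = 330 ways to pick any 4 of the 11.
Subtract selections that omit an entire group: no chemists → C(7,4) = 35; no physicists → C(8,4) = 70; no biologists → C(7,4) = 35.
Add back selections omitting two groups (i.e. drawn from a single group): C(4,4) + C(3,4) + C(4,4) = 2.
By inclusion–exclusion: 330 − 140 + 2 = 192.

192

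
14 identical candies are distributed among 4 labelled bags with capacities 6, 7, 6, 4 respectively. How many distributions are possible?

161

Ignoring the caps, the number of non-negative solutions to x_1+…+x_4 = 14 is C(17,3) = 680.
Subtract solutions that violate a single cap (substitute x_i' = x_i − (cap_i+1)): x_1 ≥ 7 gives C(10,3) = 120; x_2 ≥ 8 gives C(9,3) = 84; x_3 ≥ 7 gives C(10,3) = 120; x_4 ≥ 5 gives C(12,3) = 220. Together 544.
Add back pairs where two caps are both exceeded: 0 + 1 + 10 + 0 + 4 + 10 = 25.
By inclusion–exclusion the count is 680 − 544 + 25 = 161.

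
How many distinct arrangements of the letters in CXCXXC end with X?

10

Fix X in the last position and arrange the remaining 5 letters.
Those 5 letters have C appearing 3 times and X appearing twice, giving (5)!/(3!·2!) = 10.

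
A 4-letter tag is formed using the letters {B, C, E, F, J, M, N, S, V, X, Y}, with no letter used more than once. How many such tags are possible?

With no repetition, fill the 4 letters in order: 11 choices, then 10, down to 8.
11 × 10 × 9 × 8 = 7920.

7920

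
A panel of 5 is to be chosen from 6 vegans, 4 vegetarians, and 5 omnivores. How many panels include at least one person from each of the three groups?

2170

Unrestricted: C(15,5) = 3003 ways to pick any 5 of the 15.
Selections missing a whole group: no vegans → C(9,5) = 126; no vegetarians → C(11,5) = 462; no omnivores → C(10,5) = 252.
Add back selections omitting two groups (i.e. drawn from a single group): C(6,5) + C(4,5) + C(5,5) = 7.
By inclusion–exclusion: 3003 − 840 + 7 = 2170.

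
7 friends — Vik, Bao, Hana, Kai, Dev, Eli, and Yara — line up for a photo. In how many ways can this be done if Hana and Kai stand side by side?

Glue Hana and Kai into one block (2 internal orders), leaving 6 units to arrange in a row.
That gives 2 × 6! = 2 × 720 = 1440.

1440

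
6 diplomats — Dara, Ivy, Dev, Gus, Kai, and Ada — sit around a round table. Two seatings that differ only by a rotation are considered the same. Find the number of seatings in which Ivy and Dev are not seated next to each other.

Without the restriction there are (5)! = 120 seatings.
Those with Ivy next to Dev: fuse the pair into one unit and seat 5 units around a circle — 2·(4)! = 48.
Subtracting, 120 − 48 = 72.

72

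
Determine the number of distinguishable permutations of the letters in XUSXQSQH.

Letter multiplicities in XUSXQSQH: H×1, Q×2, S×2, U×1, X×2.
Dividing 8! = 40320 by 2!·2!·2! = 8 for the repeated letters gives 5040.

5040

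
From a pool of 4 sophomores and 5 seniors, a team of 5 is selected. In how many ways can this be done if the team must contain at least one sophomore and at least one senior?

Total 5-person selections from all 9: C(9,5) = 126.
Subtract selections that omit an entire group: no sophomores → C(5,5) = 1; no seniors → C(4,5) = 0.
Both groups omitted at once is impossible, so 126 − 1 = 125.

125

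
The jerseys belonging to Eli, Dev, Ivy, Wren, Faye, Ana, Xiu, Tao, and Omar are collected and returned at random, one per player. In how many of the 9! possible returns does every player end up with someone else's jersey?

This is the derangement count D_9: permutations of 9 items with no fixed point.
By inclusion–exclusion this is Σ_{j=0}^{9} (−1)^j C(9,j)·(9−j)!.
Computing: 362880 − 362880 + 181440 − 60480 + 15120 − 3024 + 504 − 72 + 9 − 1 = 133496.

133496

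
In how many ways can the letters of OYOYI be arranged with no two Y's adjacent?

Total arrangements of OYOYI: 5!/(2!·2!) = 30.
Arrangements with the Y's together: treat YY as one letter, giving (4)!/(2!) = 12.
Subtracting, 30 − 12 = 18 arrangements keep the Y's apart.

18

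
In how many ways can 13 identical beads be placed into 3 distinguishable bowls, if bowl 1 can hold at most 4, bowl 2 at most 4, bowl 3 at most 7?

Without the upper bounds there are C(15,2) = 105 ways to split 13 among 3 bowls.
Subtract solutions that violate a single cap (substitute x_i' = x_i − (cap_i+1)): x_1 ≥ 5 gives C(10,2) = 45; x_2 ≥ 5 gives C(10,2) = 45; x_3 ≥ 8 gives C(7,2) = 21. Together 111.
Add back pairs where two caps are both exceeded: 10 + 1 + 1 = 12.
By inclusion–exclusion the count is 105 − 111 + 12 = 6.

6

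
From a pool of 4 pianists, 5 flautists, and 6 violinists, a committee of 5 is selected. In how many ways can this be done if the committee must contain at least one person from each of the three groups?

2170

With no constraint there are C(15,5) = 3003 possible selections.
Subtract selections that omit an entire group: no pianists → C(11,5) = 462; no flautists → C(10,5) = 252; no violinists → C(9,5) = 126.
Add back selections omitting two groups (i.e. drawn from a single group): C(4,5) + C(5,5) + C(6,5) = 7.
By inclusion–exclusion: 3003 − 840 + 7 = 2170.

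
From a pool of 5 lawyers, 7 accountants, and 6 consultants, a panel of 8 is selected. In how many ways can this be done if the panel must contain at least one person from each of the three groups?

41811

With no constraint there are C(18,8) = 43758 possible selections.
Subtract selections that omit an entire group: no lawyers → C(13,8) = 1287; no accountants → C(11,8) = 165; no consultants → C(12,8) = 495.
Add back selections omitting two groups (i.e. drawn from a single group): C(5,8) + C(7,8) + C(6,8) = 0.
By inclusion–exclusion: 43758 − 1947 + 0 = 41811.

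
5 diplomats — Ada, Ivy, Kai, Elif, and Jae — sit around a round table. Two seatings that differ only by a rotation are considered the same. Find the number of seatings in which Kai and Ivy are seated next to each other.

12

Treat {Kai, Ivy} as one unit (2 internal orders) and seat the resulting 4 units around the table: (3)! circular arrangements.
So 2 × (3)! = 2 × 6 = 12.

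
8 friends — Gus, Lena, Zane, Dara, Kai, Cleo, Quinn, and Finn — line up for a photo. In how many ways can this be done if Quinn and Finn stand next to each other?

Place the 6 others and the Quinn-Finn pair as 7 objects in a line; the pair has 2 internal arrangements.
That gives 2 × 7! = 2 × 5040 = 10080.

10080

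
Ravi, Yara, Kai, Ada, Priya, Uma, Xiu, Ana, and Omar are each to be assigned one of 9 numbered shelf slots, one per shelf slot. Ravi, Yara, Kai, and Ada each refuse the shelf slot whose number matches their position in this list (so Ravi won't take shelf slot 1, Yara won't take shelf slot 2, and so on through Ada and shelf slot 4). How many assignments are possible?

Let Aᵢ (for 1 ≤ i ≤ 4) be the placements that put person i in their forbidden shelf slot. Any j of these fix j positions, leaving (9−j)! ways to fill the rest, and there are C(4,j) ways to pick which j.
By inclusion–exclusion, the number of valid placements is Σ_{j=0}^{4} (−1)^j C(4,j)·(9−j)!.
Computing: 362880 − 161280 + 30240 − 2880 + 120 = 229080.

229080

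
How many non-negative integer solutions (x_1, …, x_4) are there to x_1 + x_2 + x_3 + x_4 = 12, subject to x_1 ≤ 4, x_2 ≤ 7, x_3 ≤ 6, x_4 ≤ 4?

Ignoring the caps, the number of non-negative solutions to x_1+…+x_4 = 12 is C(15,3) = 455.
Subtract solutions that violate a single cap (substitute x_i' = x_i − (cap_i+1)): x_1 ≥ 5 gives C(10,3) = 120; x_2 ≥ 8 gives C(7,3) = 35; x_3 ≥ 7 gives C(8,3) = 56; x_4 ≥ 5 gives C(10,3) = 120. Together 331.
Add back pairs where two caps are both exceeded: 0 + 1 + 10 + 0 + 0 + 1 = 12.
By inclusion–exclusion the count is 455 − 331 + 12 = 136.

136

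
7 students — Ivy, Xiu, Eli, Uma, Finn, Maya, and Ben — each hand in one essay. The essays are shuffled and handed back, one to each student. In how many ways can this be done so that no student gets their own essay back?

This is the derangement count D_7: permutations of 7 items with no fixed point.
By inclusion–exclusion this is Σ_{j=0}^{7} (−1)^j C(7,j)·(7−j)!.
Computing: 5040 − 5040 + 2520 − 840 + 210 − 42 + 7 − 1 = 1854.

1854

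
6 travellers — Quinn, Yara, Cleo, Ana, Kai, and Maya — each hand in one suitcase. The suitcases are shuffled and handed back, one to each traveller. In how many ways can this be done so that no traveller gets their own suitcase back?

This is the derangement count D_6: permutations of 6 items with no fixed point.
By inclusion–exclusion this is Σ_{j=0}^{6} (−1)^j C(6,j)·(6−j)!.
Computing: 720 − 720 + 360 − 120 + 30 − 6 + 1 = 265.

265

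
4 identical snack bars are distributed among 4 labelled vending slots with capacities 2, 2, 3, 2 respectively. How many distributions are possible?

Without the upper bounds there are C(7,3) = 35 ways to split 4 among 4 vending slots.
Subtract solutions that violate a single cap (substitute x_i' = x_i − (cap_i+1)): x_1 ≥ 3 gives C(4,3) = 4; x_2 ≥ 3 gives C(4,3) = 4; x_3 ≥ 4 gives C(3,3) = 1; x_4 ≥ 3 gives C(4,3) = 4. Together 13.
No two caps can be exceeded simultaneously, so the pair terms are all 0.
By inclusion–exclusion the count is 35 − 13 + 0 = 22.

22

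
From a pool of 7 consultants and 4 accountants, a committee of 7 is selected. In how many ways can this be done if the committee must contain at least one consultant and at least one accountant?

With no constraint there are C(11,7) = 330 possible selections.
Selections missing a whole group: no consultants → C(4,7) = 0; no accountants → C(7,7) = 1.
Both groups omitted at once is impossible, so 330 − 1 = 329.

329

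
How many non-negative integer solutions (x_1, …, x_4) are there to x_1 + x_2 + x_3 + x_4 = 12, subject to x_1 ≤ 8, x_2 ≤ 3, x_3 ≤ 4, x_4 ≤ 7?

136

By stars and bars, unrestricted non-negative solutions to x_1+…+x_4 = 12 number C(12+3,3) = 455.
Subtract solutions that violate a single cap (substitute x_i' = x_i − (cap_i+1)): x_1 ≥ 9 gives C(6,3) = 20; x_2 ≥ 4 gives C(11,3) = 165; x_3 ≥ 5 gives C(10,3) = 120; x_4 ≥ 8 gives C(7,3) = 35. Together 340.
Add back pairs where two caps are both exceeded: 0 + 0 + 0 + 20 + 1 + 0 = 21.
By inclusion–exclusion the count is 455 − 340 + 21 = 136.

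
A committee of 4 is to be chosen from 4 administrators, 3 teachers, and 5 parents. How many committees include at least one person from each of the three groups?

270

Unrestricted: C(12,4) = 495 ways to pick any 4 of the 12.
Subtract selections that omit an entire group: no administrators → C(8,4) = 70; no teachers → C(9,4) = 126; no parents → C(7,4) = 35.
Add back selections omitting two groups (i.e. drawn from a single group): C(4,4) + C(3,4) + C(5,4) = 6.
By inclusion–exclusion: 495 − 231 + 6 = 270.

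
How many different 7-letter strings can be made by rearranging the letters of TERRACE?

The 7 letters of TERRACE have repeats: E appearing twice and R appearing twice.
So there are 7! / (2!·2!) = 1260 distinguishable arrangements.

1260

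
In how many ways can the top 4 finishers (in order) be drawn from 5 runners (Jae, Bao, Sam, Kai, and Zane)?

There are 5 choices for 1st place, 4 for 2nd, and so on down to 2 for position 4.
That gives 5 × 4 × 3 × 2 = 120.

120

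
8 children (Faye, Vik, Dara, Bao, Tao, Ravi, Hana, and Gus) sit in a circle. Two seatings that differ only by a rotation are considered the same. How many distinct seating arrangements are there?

5040

Fix one person's seat to break rotational symmetry; the remaining 7 people can be arranged in (7)! = 5040 ways.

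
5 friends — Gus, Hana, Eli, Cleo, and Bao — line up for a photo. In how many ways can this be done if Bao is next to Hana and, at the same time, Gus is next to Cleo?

Treat {Bao,Hana} as one block (2 orders) and {Gus,Cleo} as another (2 orders).
That leaves 3 units to arrange: 2 × 2 × 3! = 4 × 6 = 24.

24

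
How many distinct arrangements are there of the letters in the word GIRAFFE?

2520

The 7 letters of GIRAFFE have repeats: F appearing twice.
The number of distinct arrangements is 7!/(2!) = 5040/2 = 2520.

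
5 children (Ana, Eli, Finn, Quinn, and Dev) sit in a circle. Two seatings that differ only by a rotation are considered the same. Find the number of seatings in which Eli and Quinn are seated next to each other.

12

Treat {Eli, Quinn} as one unit (2 internal orders) and seat the resulting 4 units around the table: (3)! circular arrangements.
So 2 × (3)! = 2 × 6 = 12.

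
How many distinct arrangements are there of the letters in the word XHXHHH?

15

Letter multiplicities in XHXHHH: H×4, X×2.
The number of distinct arrangements is 6!/(4!·2!) = 720/48 = 15.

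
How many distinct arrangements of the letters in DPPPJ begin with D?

Fix D in the first position and arrange the remaining 4 letters.
Those 4 letters have P appearing 3 times, giving (4)!/(3!) = 4.

4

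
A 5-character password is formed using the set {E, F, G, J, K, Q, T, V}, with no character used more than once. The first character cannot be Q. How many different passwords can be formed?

The first character has 8−1 = 7 choices (anything except Q).
The remaining 4 characters are filled from the other 7 symbols without repetition: 7 × 6 × 5 × 4 = 840.
Total: 7 × 840 = 5880.

5880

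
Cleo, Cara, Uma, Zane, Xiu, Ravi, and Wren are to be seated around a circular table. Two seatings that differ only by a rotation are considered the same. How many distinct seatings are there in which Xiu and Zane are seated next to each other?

Glue Xiu and Zane into a block (2 internal orders). Seating 6 units around a circle gives (5)! arrangements.
So 2 × (5)! = 2 × 120 = 240.

240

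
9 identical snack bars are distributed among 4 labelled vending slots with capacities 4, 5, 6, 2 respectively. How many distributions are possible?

76

By stars and bars, unrestricted non-negative solutions to x_1+…+x_4 = 9 number C(9+3,3) = 220.
Subtract solutions that violate a single cap (substitute x_i' = x_i − (cap_i+1)): x_1 ≥ 5 gives C(7,3) = 35; x_2 ≥ 6 gives C(6,3) = 20; x_3 ≥ 7 gives C(5,3) = 10; x_4 ≥ 3 gives C(9,3) = 84. Together 149.
Add back pairs where two caps are both exceeded: 0 + 0 + 4 + 0 + 1 + 0 = 5.
By inclusion–exclusion the count is 220 − 149 + 5 = 76.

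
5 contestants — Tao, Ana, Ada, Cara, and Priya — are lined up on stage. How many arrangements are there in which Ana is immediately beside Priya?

Glue Ana and Priya into one block (2 internal orders), leaving 4 units to arrange in a row.
So the count is 2·(4)! = 48.

48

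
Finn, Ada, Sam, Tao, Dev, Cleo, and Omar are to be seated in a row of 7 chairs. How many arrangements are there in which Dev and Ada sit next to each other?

Glue Dev and Ada into one block (2 internal orders), leaving 6 units to arrange in a row.
So the count is 2·(6)! = 1440.

1440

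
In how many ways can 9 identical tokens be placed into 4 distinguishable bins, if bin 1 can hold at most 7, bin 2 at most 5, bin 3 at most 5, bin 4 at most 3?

By stars and bars, unrestricted non-negative solutions to x_1+…+x_4 = 9 number C(9+3,3) = 220.
Subtract solutions that violate a single cap (substitute x_i' = x_i − (cap_i+1)): x_1 ≥ 8 gives C(4,3) = 4; x_2 ≥ 6 gives C(6,3) = 20; x_3 ≥ 6 gives C(6,3) = 20; x_4 ≥ 4 gives C(8,3) = 56. Together 100.
No two caps can be exceeded simultaneously, so the pair terms are all 0.
By inclusion–exclusion the count is 220 − 100 + 0 = 120.

120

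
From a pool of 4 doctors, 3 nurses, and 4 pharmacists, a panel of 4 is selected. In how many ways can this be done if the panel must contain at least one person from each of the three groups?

Unrestricted: C(11,4) = 330 ways to pick any 4 of the 11.
Subtract selections that omit an entire group: no doctors → C(7,4) = 35; no nurses → C(8,4) = 70; no pharmacists → C(7,4) = 35.
Add back selections omitting two groups (i.e. drawn from a single group): C(4,4) + C(3,4) + C(4,4) = 2.
By inclusion–exclusion: 330 − 140 + 2 = 192.

192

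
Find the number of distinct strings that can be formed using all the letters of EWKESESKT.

15120

Letter multiplicities in EWKESESKT: E×3, K×2, S×2, T×1, W×1.
The number of distinct arrangements is 9!/(3!·2!·2!) = 362880/24 = 15120.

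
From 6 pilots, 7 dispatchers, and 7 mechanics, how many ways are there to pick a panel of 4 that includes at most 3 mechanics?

Split by how many mechanics are chosen (0 through 3).
Sum: C(7,0)·C(13,4) + C(7,1)·C(13,3) + C(7,2)·C(13,2) + C(7,3)·C(13,1) = 715 + 2002 + 1638 + 455 = 4810.

4810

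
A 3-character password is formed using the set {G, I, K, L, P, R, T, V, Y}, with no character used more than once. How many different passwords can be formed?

Choose and order 3 of the 9 symbols: the first character has 9 options, the next 8, then 7.
That product is 9 × 8 × 7 = 504.

504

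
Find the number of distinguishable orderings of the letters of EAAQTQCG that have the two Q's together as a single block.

Treat the 2 copies of Q as a single block. The multiset to arrange is then {QQ, A, A, C, E, G, T}, 7 items in all.
That gives (7)!/(2!) = 2520 arrangements.

2520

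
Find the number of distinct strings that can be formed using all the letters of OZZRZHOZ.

OZZRZHOZ has 8 letters with O appearing twice and Z appearing 4 times.
Dividing 8! = 40320 by 4!·2! = 48 for the repeated letters gives 840.

840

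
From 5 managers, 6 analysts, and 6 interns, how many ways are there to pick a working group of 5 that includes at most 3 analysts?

Split by how many analysts are chosen (0 through 3).
Sum: C(6,0)·C(11,5) + C(6,1)·C(11,4) + C(6,2)·C(11,3) + C(6,3)·C(11,2) = 462 + 1980 + 2475 + 1100 = 6017.

6017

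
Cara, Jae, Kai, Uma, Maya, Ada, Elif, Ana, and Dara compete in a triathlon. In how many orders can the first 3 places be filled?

504

There are 9 choices for 1st place, 8 for 2nd, and 7 for 3rd.
That gives 9 × 8 × 7 = 504.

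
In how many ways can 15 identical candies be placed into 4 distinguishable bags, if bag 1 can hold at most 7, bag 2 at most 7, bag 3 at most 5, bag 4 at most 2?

63

Without the upper bounds there are C(18,3) = 816 ways to split 15 among 4 bags.
Subtract solutions that violate a single cap (substitute x_i' = x_i − (cap_i+1)): x_1 ≥ 8 gives C(10,3) = 120; x_2 ≥ 8 gives C(10,3) = 120; x_3 ≥ 6 gives C(12,3) = 220; x_4 ≥ 3 gives C(15,3) = 455. Together 915.
Add back pairs where two caps are both exceeded: 0 + 4 + 35 + 4 + 35 + 84 = 162.
By inclusion–exclusion the count is 816 − 915 + 162 = 63.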